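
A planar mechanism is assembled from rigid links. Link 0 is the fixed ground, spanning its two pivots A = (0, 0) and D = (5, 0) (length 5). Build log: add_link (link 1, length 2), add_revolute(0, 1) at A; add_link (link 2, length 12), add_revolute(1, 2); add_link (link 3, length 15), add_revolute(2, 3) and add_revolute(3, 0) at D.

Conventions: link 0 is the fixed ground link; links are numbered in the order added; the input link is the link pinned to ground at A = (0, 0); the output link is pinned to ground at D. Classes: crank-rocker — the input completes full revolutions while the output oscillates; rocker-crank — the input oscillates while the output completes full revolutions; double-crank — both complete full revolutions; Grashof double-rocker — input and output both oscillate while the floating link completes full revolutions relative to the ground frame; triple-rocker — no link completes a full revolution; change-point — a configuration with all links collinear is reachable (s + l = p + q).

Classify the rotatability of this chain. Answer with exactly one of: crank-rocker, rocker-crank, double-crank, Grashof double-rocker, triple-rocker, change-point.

lengths: ground=5, input=2, coupler=12, output=15
sorted: s=2 (shortest), l=15 (longest), p+q=17
s + l = 17 vs p + q = 17
s + l = p + q → change-point (collinear configuration reachable)

change-point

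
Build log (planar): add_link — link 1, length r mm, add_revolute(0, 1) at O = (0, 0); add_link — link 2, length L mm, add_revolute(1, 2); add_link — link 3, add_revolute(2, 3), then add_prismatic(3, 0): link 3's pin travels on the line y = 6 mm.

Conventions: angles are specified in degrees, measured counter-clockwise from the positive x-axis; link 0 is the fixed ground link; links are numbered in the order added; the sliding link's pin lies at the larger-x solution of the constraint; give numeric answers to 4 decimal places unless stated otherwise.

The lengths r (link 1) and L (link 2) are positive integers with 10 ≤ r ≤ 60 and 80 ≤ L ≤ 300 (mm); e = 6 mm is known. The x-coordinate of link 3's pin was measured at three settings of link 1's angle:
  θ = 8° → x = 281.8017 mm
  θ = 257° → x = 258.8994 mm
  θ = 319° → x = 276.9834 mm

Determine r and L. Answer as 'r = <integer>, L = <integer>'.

constraint per measurement: (x − r cos θ)² + (r sin θ − e)² = L²
subtracting the θ₁ and θ₂ equations cancels the r² and L² terms:
r = (x₁² − x₂²) / (2[(x₁cos θ₁ + e sin θ₁) − (x₂cos θ₂ + e sin θ₂)]) = 18.0000 → r = 18
L² = (x₁ − r cos θ₁)² + (r sin θ₁ − e)² = 69696.0046 → L = 264.0000 → L = 264
check at θ₃=319°: x = 276.9834 (printed 276.9834) ✓

r = 18, L = 264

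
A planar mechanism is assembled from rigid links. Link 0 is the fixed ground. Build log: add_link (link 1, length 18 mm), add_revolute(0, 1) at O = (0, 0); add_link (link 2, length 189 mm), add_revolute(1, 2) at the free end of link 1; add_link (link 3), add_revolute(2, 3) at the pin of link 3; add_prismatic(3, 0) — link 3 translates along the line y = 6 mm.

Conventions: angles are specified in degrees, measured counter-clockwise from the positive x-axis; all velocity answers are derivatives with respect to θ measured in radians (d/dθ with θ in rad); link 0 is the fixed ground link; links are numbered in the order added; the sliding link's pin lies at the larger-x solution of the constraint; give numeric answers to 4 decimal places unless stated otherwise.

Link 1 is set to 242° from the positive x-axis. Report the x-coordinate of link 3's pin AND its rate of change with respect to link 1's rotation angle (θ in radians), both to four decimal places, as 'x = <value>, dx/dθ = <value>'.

geometry: r = 18 mm, L = 189 mm, e = 6 mm
crank pin P = (r cos θ, r sin θ) = (-8.450488, -15.893057)
h = r sin θ − e = -15.893057 − 6 = -21.893057
x = r cos θ + √(L² − h²) = -8.450488 + 187.727713 = 179.277224
dx/dθ = −r sin θ − h·r cos θ/√(L² − h²) (θ in radians; h = -21.893057) = 14.907549

x = 179.2772, dx/dθ = 14.9075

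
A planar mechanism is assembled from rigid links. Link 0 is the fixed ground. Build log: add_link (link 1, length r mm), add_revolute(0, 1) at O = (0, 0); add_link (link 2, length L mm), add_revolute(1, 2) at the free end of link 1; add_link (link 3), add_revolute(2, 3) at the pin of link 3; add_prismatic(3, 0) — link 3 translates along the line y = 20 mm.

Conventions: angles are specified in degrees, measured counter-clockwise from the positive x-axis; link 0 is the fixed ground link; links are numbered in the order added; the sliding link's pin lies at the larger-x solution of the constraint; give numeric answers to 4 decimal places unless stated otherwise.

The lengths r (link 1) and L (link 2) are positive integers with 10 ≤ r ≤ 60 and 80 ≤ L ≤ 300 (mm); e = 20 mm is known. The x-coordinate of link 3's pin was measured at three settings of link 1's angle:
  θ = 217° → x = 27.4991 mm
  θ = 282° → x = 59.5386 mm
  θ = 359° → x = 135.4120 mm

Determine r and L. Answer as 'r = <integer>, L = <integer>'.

constraint per measurement: (x − r cos θ)² + (r sin θ − e)² = L²
subtracting the θ₁ and θ₂ equations cancels the r² and L² terms:
r = (x₁² − x₂²) / (2[(x₁cos θ₁ + e sin θ₁) − (x₂cos θ₂ + e sin θ₂)]) = 52.0000 → r = 52
L² = (x₁ − r cos θ₁)² + (r sin θ₁ − e)² = 7395.9986 → L = 86.0000 → L = 86
check at θ₃=359°: x = 135.4120 (printed 135.4120) ✓

r = 52, L = 86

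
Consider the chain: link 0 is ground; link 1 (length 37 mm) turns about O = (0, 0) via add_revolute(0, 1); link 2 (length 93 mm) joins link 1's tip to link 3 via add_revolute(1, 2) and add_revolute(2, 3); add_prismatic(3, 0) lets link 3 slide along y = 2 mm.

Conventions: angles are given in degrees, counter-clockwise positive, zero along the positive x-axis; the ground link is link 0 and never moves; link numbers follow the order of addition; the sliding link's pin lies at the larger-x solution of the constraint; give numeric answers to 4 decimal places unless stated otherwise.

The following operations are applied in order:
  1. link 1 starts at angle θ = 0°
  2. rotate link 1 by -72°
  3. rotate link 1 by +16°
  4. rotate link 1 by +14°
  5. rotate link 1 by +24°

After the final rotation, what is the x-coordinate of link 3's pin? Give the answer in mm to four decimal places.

geometry: r = 37 mm, L = 93 mm, e = 2 mm; θ starts at 0°
rotate link 1 by -72°: θ ← 0° -72° = -72°
rotate link 1 by +16°: θ ← -72° +16° = -56°
rotate link 1 by +14°: θ ← -56° +14° = -42°
rotate link 1 by +24°: θ ← -42° +24° = -18°
crank pin P = (r cos θ, r sin θ) = (35.189091, -11.433629)
h = r sin θ − e = -11.433629 − 2 = -13.433629
x = r cos θ + √(L² − h²) = 35.189091 + 92.024658 = 127.213749

127.2137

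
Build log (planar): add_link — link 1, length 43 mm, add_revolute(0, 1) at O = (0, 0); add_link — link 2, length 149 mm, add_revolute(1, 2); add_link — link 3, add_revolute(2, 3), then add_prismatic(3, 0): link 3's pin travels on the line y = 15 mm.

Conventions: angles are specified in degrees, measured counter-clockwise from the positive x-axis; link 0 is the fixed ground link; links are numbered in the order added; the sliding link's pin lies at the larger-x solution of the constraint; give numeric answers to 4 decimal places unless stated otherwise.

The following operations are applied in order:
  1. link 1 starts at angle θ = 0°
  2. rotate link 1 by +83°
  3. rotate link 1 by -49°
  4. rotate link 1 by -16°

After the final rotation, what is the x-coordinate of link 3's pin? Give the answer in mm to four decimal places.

geometry: r = 43 mm, L = 149 mm, e = 15 mm; θ starts at 0°
rotate link 1 by +83°: θ ← 0° +83° = 83°
rotate link 1 by -49°: θ ← 83° -49° = 34°
rotate link 1 by -16°: θ ← 34° -16° = 18°
crank pin P = (r cos θ, r sin θ) = (40.895430, 13.287731)
h = r sin θ − e = 13.287731 − 15 = -1.712269
x = r cos θ + √(L² − h²) = 40.895430 + 148.990161 = 189.885591

189.8856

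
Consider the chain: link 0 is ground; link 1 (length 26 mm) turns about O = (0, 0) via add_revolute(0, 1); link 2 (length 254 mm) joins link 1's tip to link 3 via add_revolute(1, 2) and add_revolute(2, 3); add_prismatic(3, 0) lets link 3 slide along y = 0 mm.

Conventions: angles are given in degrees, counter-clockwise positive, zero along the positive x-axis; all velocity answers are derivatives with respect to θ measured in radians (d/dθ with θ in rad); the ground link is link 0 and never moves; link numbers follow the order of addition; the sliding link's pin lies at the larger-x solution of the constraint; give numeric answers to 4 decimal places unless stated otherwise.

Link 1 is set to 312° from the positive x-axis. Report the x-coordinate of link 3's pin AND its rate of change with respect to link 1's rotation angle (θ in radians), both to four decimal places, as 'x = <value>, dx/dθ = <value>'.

geometry: r = 26 mm, L = 254 mm, e = 0 mm
crank pin P = (r cos θ, r sin θ) = (17.397396, -19.321765)
h = r sin θ − e = -19.321765 − 0 = -19.321765
x = r cos θ + √(L² − h²) = 17.397396 + 253.264031 = 270.661427
dx/dθ = −r sin θ − h·r cos θ/√(L² − h²) (θ in radians; h = -19.321765) = 20.649030

x = 270.6614, dx/dθ = 20.6490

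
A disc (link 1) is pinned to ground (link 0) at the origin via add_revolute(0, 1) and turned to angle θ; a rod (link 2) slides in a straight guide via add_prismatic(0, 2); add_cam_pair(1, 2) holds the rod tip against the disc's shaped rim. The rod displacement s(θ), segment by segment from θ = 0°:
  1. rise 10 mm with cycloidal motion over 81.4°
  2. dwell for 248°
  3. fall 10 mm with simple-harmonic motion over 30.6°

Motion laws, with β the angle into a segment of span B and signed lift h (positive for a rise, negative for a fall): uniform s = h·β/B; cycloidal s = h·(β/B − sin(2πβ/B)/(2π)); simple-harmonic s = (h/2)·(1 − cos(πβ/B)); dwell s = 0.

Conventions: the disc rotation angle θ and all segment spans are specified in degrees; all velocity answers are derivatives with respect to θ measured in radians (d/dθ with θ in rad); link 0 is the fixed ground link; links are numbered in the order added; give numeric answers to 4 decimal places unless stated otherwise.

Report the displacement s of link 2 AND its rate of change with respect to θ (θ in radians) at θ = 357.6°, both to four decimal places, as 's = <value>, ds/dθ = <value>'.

segment 1 (0° to 81.4°, cycloidal, h = 10) is passed completely: s = 0.0000 + (10) = 10.0000
segment 2 (81.4° to 329.4°, dwell): s unchanged at 10.0000
θ = 357.6° falls in segment 3 (329.4° to 360°, simple-harmonic, h = -10): β = 357.6 − 329.4 = 28.2°, B = 30.6°; Δs = -10/2·(1 − cos(π·0.9216)) = -9.8490; s = 10.0000 − 9.8490 = 0.1510
velocity in seg [329.4°–360°] (simple-harmonic), θ in radians: β = 28.2° = 0.4922 rad, B = 30.6° = 0.5341 rad; ds/dθ = (πh/(2B)) sin(πβ/B) = (π·(-10)/(2·0.5341)) sin(π·0.9216) = -7.173933 mm/rad

s = 0.1510, ds/dθ = -7.1739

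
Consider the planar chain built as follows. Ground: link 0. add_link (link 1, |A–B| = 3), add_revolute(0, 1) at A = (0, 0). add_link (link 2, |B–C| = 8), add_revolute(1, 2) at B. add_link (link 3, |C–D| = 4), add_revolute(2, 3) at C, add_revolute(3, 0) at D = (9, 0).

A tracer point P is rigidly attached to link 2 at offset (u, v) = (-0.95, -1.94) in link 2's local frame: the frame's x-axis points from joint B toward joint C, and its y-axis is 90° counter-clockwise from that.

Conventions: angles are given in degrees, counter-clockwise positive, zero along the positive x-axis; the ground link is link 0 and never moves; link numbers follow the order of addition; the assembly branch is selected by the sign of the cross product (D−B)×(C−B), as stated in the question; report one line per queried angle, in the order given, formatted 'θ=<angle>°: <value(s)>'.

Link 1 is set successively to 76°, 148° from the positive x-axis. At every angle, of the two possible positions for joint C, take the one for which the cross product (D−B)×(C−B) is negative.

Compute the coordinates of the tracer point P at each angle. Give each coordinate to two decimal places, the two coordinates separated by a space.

A=(0,0), D=(9.00,0)
θ=76°: B = A + 3.00·(cos76°, sin76°) = (0.7258, 2.9109)
θ=76°: |BD| = 8.7713
θ=76°: circle(B,8.00) ∩ circle(D,4.00): a=7.1219, h=3.6441
θ=76°:   candidates: C₊=(8.6533,3.9849) cross=31.963; C₋=(6.2347,-2.8901) cross=-31.963
θ=76°:   branch - wants cross < 0 → take C=(6.2347,-2.8901) (cross=-31.963)
θ=76°: ex = (C−B)/|BC| = (0.6886,-0.7251); ey = (0.7251,0.6886)
θ=76°: P = B + -0.95·ex + -1.94·ey = (-1.3352,2.2639)
θ=148°: B = A + 3.00·(cos148°, sin148°) = (-2.5441, 1.5898)
θ=148°: |BD| = 11.6531
θ=148°: circle(B,8.00) ∩ circle(D,4.00): a=7.8861, h=1.3452
θ=148°:   candidates: C₊=(5.4517,1.8466) cross=15.676; C₋=(5.0847,-0.8187) cross=-15.676
θ=148°:   branch - wants cross < 0 → take C=(5.0847,-0.8187) (cross=-15.676)
θ=148°: ex = (C−B)/|BC| = (0.9536,-0.3011); ey = (0.3011,0.9536)
θ=148°: P = B + -0.95·ex + -1.94·ey = (-4.0341,0.0258)

θ=76°: -1.34 2.26
θ=148°: -4.03 0.03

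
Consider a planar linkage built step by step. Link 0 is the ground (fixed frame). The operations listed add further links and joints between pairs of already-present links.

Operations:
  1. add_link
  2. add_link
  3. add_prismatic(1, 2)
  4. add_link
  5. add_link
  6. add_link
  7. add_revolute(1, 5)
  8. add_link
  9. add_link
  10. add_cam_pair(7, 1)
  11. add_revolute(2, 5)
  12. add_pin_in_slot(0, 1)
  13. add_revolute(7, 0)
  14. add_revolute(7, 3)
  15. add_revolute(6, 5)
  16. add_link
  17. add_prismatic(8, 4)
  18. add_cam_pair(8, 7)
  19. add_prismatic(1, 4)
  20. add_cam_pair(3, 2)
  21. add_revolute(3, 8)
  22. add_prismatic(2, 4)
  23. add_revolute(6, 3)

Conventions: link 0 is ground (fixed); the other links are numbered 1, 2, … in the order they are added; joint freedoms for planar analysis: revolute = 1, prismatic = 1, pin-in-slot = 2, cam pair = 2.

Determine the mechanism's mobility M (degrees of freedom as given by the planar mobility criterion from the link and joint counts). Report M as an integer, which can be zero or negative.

(L,J1,J2)=(1,0,0); link0 fixed
link1: (2,0,0)
link2: (3,0,0)
P 1-2 [J1]: (3,1,0)
link3: (4,1,0)
link4: (5,1,0)
link5: (6,1,0)
R 1-5 [J1]: (6,2,0)
link6: (7,2,0)
link7: (8,2,0)
C 7-1 [J2]: (8,2,1)
R 2-5 [J1]: (8,3,1)
PS 0-1 [J2]: (8,3,2)
R 7-0 [J1]: (8,4,2)
R 7-3 [J1]: (8,5,2)
R 6-5 [J1]: (8,6,2)
link8: (9,6,2)
P 8-4 [J1]: (9,7,2)
C 8-7 [J2]: (9,7,3)
P 1-4 [J1]: (9,8,3)
C 3-2 [J2]: (9,8,4)
R 3-8 [J1]: (9,9,4)
P 2-4 [J1]: (9,10,4)
R 6-3 [J1]: (9,11,4)
Grübler: 3·8 − 2·11 − 4 = -2

M = -2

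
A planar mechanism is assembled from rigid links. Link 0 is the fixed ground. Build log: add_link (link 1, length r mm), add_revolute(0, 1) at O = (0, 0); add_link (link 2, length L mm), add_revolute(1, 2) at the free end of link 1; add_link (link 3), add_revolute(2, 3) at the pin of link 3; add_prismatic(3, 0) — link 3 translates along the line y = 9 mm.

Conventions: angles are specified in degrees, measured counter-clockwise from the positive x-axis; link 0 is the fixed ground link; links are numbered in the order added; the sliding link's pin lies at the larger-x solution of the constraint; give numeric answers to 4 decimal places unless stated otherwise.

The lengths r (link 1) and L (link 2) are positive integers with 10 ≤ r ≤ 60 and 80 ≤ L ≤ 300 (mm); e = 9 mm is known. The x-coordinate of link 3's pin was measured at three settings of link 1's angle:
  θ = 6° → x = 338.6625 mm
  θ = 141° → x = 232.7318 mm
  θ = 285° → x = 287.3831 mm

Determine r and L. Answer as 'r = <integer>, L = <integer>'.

constraint per measurement: (x − r cos θ)² + (r sin θ − e)² = L²
subtracting the θ₁ and θ₂ equations cancels the r² and L² terms:
r = (x₁² − x₂²) / (2[(x₁cos θ₁ + e sin θ₁) − (x₂cos θ₂ + e sin θ₂)]) = 59.0000 → r = 59
L² = (x₁ − r cos θ₁)² + (r sin θ₁ − e)² = 78400.0217 → L = 280.0000 → L = 280
check at θ₃=285°: x = 287.3831 (printed 287.3831) ✓

r = 59, L = 280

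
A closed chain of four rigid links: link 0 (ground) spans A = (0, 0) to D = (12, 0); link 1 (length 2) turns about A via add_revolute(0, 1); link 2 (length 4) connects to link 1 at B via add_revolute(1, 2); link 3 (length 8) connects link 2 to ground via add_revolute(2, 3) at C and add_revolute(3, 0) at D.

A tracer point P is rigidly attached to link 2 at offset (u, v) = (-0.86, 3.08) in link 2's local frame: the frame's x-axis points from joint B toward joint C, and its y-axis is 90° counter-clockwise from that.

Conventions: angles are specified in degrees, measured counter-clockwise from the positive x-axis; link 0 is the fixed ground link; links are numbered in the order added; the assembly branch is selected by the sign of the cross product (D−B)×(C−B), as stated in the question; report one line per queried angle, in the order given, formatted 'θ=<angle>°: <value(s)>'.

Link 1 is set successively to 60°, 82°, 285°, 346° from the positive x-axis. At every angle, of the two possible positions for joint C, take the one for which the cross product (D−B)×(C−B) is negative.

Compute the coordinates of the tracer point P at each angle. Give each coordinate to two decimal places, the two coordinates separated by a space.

A=(0,0), D=(12.00,0)
θ=60°: B = A + 2.00·(cos60°, sin60°) = (1.0000, 1.7321)
θ=60°: |BD| = 11.1355
θ=60°: circle(B,4.00) ∩ circle(D,8.00): a=3.4125, h=2.0868
θ=60°:   candidates: C₊=(4.6956,3.2627) cross=23.238; C₋=(4.0464,-0.8602) cross=-23.238
θ=60°:   branch - wants cross < 0 → take C=(4.0464,-0.8602) (cross=-23.238)
θ=60°: ex = (C−B)/|BC| = (0.7616,-0.6481); ey = (0.6481,0.7616)
θ=60°: P = B + -0.86·ex + 3.08·ey = (2.3410,4.6351)
θ=82°: B = A + 2.00·(cos82°, sin82°) = (0.2783, 1.9805)
θ=82°: |BD| = 11.8878
θ=82°: circle(B,4.00) ∩ circle(D,8.00): a=3.9250, h=0.7709
θ=82°:   candidates: C₊=(4.2769,2.0867) cross=9.164; C₋=(4.0201,0.5665) cross=-9.164
θ=82°:   branch - wants cross < 0 → take C=(4.0201,0.5665) (cross=-9.164)
θ=82°: ex = (C−B)/|BC| = (0.9354,-0.3535); ey = (0.3535,0.9354)
θ=82°: P = B + -0.86·ex + 3.08·ey = (0.5626,5.1657)
θ=285°: B = A + 2.00·(cos285°, sin285°) = (0.5176, -1.9319)
θ=285°: |BD| = 11.6437
θ=285°: circle(B,4.00) ∩ circle(D,8.00): a=3.7607, h=1.3628
θ=285°:   candidates: C₊=(4.0001,0.0360) cross=15.868; C₋=(4.4523,-2.6518) cross=-15.868
θ=285°:   branch - wants cross < 0 → take C=(4.4523,-2.6518) (cross=-15.868)
θ=285°: ex = (C−B)/|BC| = (0.9837,-0.1800); ey = (0.1800,0.9837)
θ=285°: P = B + -0.86·ex + 3.08·ey = (0.2261,1.2526)
θ=346°: B = A + 2.00·(cos346°, sin346°) = (1.9406, -0.4838)
θ=346°: |BD| = 10.0710
θ=346°: circle(B,4.00) ∩ circle(D,8.00): a=2.6524, h=2.9941
θ=346°:   candidates: C₊=(4.4461,2.6342) cross=30.154; C₋=(4.7338,-3.3470) cross=-30.154
θ=346°:   branch - wants cross < 0 → take C=(4.7338,-3.3470) (cross=-30.154)
θ=346°: ex = (C−B)/|BC| = (0.6983,-0.7158); ey = (0.7158,0.6983)
θ=346°: P = B + -0.86·ex + 3.08·ey = (3.5447,2.2825)

θ=60°: 2.34 4.64
θ=82°: 0.56 5.17
θ=285°: 0.23 1.25
θ=346°: 3.54 2.28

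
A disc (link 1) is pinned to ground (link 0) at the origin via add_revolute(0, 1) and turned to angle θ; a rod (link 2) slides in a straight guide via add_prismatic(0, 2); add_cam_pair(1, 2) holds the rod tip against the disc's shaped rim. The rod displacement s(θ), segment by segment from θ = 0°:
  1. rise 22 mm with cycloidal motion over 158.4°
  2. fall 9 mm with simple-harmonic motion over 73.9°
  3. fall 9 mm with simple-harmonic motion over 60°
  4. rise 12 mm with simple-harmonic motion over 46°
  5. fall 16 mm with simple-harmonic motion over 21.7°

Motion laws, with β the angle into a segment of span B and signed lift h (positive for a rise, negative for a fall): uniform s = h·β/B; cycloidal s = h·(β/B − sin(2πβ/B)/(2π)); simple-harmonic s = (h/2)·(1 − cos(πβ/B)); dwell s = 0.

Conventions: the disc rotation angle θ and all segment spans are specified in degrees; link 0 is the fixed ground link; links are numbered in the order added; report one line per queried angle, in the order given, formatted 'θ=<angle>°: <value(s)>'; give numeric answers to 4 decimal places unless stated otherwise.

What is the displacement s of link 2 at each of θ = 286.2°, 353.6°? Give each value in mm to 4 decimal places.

segment 1 (0° to 158.4°, cycloidal, h = 22) is passed completely: s = 0.0000 + (22) = 22.0000
segment 2 (158.4° to 232.3°, simple-harmonic, h = -9) is passed completely: s = 22.0000 + (-9) = 13.0000
θ = 286.2° falls in segment 3 (232.3° to 292.3°, simple-harmonic, h = -9): β = 286.2 − 232.3 = 53.9°, B = 60°; Δs = -9/2·(1 − cos(π·0.8983)) = -8.7724; s = 13.0000 − 8.7724 = 4.2276
segment 3 (232.3° to 292.3°, simple-harmonic, h = -9) is passed completely: s = 13.0000 + (-9) = 4.0000
segment 4 (292.3° to 338.3°, simple-harmonic, h = 12) is passed completely: s = 4.0000 + (12) = 16.0000
θ = 353.6° falls in segment 5 (338.3° to 360°, simple-harmonic, h = -16): β = 353.6 − 338.3 = 15.3°, B = 21.7°; Δs = -16/2·(1 − cos(π·0.7051)) = -12.8048; s = 16.0000 − 12.8048 = 3.1952

θ=286.2°: 4.2276
θ=353.6°: 3.1952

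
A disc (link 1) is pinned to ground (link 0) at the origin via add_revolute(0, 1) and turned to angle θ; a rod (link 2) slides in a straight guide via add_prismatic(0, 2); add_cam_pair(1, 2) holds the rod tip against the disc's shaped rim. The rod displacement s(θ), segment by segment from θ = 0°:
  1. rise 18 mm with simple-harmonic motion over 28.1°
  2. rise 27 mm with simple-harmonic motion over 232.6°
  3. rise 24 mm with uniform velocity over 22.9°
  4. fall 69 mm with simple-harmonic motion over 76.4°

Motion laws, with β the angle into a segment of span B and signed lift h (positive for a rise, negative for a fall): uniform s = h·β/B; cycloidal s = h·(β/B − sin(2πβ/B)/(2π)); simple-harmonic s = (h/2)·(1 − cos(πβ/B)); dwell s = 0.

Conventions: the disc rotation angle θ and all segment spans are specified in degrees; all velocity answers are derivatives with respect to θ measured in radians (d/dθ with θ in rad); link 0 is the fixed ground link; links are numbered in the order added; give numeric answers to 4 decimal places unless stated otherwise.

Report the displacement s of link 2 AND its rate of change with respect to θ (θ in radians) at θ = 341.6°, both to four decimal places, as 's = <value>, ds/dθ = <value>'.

segment 1 (0° to 28.1°, simple-harmonic, h = 18) is passed completely: s = 0.0000 + (18) = 18.0000
segment 2 (28.1° to 260.7°, simple-harmonic, h = 27) is passed completely: s = 18.0000 + (27) = 45.0000
segment 3 (260.7° to 283.6°, uniform, h = 24) is passed completely: s = 45.0000 + (24) = 69.0000
θ = 341.6° falls in segment 4 (283.6° to 360°, simple-harmonic, h = -69): β = 341.6 − 283.6 = 58°, B = 76.4°; Δs = -69/2·(1 − cos(π·0.7592)) = -59.5872; s = 69.0000 − 59.5872 = 9.4128
velocity in seg [283.6°–360°] (simple-harmonic), θ in radians: β = 58° = 1.0123 rad, B = 76.4° = 1.3334 rad; ds/dθ = (πh/(2B)) sin(πβ/B) = (π·(-69)/(2·1.3334)) sin(π·0.7592) = -55.797595 mm/rad

s = 9.4128, ds/dθ = -55.7976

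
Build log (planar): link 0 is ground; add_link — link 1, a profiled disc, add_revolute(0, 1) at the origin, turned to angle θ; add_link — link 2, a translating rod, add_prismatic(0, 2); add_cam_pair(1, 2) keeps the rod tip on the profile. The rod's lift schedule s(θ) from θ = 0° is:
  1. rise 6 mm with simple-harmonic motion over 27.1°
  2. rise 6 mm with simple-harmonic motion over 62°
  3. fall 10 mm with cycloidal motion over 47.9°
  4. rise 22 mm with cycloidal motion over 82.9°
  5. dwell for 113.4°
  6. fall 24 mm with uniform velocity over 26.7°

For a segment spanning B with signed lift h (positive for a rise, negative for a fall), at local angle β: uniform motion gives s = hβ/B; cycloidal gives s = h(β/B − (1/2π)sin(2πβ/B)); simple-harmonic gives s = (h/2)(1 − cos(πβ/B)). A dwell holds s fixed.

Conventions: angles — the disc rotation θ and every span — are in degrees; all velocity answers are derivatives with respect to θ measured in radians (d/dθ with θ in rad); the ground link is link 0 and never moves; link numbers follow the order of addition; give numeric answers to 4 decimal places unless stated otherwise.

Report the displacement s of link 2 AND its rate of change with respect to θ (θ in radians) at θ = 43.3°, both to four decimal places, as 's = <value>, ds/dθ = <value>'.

seg 1 [0°–27.1°] simple-harmonic, h=6: full span → s += 6 → s = 6.0000
seg 2 [27.1°–89.1°] simple-harmonic, h=6: θ=43.3° here. β=16.2, B=62. 6/2·(1 − cos(π·0.2613)) = 0.9552 → s = 6.9552
velocity in seg [27.1°–89.1°] (simple-harmonic), θ in radians: β = 16.2° = 0.2827 rad, B = 62° = 1.0821 rad; ds/dθ = (πh/(2B)) sin(πβ/B) = (π·6/(2·1.0821)) sin(π·0.2613) = 6.373198 mm/rad

s = 6.9552, ds/dθ = 6.3732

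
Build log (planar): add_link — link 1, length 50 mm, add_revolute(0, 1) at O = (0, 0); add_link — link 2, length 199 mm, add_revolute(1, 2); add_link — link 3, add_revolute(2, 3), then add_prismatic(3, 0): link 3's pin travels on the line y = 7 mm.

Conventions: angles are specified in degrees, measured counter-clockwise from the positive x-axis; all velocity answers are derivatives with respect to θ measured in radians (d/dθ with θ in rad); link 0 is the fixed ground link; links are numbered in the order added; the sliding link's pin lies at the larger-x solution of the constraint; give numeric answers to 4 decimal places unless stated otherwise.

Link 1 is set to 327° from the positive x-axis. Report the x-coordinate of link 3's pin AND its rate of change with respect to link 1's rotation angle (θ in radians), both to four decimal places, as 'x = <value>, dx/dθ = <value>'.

geometry: r = 50 mm, L = 199 mm, e = 7 mm
crank pin P = (r cos θ, r sin θ) = (41.933528, -27.231952)
h = r sin θ − e = -27.231952 − 7 = -34.231952
x = r cos θ + √(L² − h²) = 41.933528 + 196.033603 = 237.967131
dx/dθ = −r sin θ − h·r cos θ/√(L² − h²) (θ in radians; h = -34.231952) = 34.554505

x = 237.9671, dx/dθ = 34.5545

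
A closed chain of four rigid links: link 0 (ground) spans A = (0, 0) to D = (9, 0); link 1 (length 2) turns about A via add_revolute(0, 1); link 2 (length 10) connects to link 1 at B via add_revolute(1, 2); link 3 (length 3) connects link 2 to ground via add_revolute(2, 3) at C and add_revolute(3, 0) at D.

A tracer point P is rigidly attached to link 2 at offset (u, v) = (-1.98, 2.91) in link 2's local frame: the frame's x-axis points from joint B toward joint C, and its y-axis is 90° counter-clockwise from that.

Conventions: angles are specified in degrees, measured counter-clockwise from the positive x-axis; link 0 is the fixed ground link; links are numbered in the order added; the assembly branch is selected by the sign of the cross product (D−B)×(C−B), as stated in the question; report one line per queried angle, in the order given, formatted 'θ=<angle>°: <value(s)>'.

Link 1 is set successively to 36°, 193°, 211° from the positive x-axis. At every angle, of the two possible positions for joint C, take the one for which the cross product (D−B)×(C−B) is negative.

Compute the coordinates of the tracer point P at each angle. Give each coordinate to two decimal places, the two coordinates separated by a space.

A=(0,0), D=(9.00,0)
θ=36°: B = A + 2.00·(cos36°, sin36°) = (1.6180, 1.1756)
θ=36°: |BD| = 7.4750
θ=36°: circle(B,10.00) ∩ circle(D,3.00): a=9.8245, h=1.8655
θ=36°:   candidates: C₊=(11.6136,1.4728) cross=13.944; C₋=(11.0269,-2.2117) cross=-13.944
θ=36°:   branch - wants cross < 0 → take C=(11.0269,-2.2117) (cross=-13.944)
θ=36°: ex = (C−B)/|BC| = (0.9409,-0.3387); ey = (0.3387,0.9409)
θ=36°: P = B + -1.98·ex + 2.91·ey = (0.7408,4.5842)
θ=193°: B = A + 2.00·(cos193°, sin193°) = (-1.9487, -0.4499)
θ=193°: |BD| = 10.9580
θ=193°: circle(B,10.00) ∩ circle(D,3.00): a=9.6312, h=2.6907
θ=193°:   candidates: C₊=(7.5639,2.6339) cross=29.484; C₋=(7.7848,-2.7429) cross=-29.484
θ=193°:   branch - wants cross < 0 → take C=(7.7848,-2.7429) (cross=-29.484)
θ=193°: ex = (C−B)/|BC| = (0.9734,-0.2293); ey = (0.2293,0.9734)
θ=193°: P = B + -1.98·ex + 2.91·ey = (-3.2087,2.8366)
θ=211°: B = A + 2.00·(cos211°, sin211°) = (-1.7143, -1.0301)
θ=211°: |BD| = 10.7637
θ=211°: circle(B,10.00) ∩ circle(D,3.00): a=9.6090, h=2.7689
θ=211°:   candidates: C₊=(7.5856,2.6457) cross=29.803; C₋=(8.1156,-2.8667) cross=-29.803
θ=211°:   branch - wants cross < 0 → take C=(8.1156,-2.8667) (cross=-29.803)
θ=211°: ex = (C−B)/|BC| = (0.9830,-0.1837); ey = (0.1837,0.9830)
θ=211°: P = B + -1.98·ex + 2.91·ey = (-3.1262,2.1941)

θ=36°: 0.74 4.58
θ=193°: -3.21 2.84
θ=211°: -3.13 2.19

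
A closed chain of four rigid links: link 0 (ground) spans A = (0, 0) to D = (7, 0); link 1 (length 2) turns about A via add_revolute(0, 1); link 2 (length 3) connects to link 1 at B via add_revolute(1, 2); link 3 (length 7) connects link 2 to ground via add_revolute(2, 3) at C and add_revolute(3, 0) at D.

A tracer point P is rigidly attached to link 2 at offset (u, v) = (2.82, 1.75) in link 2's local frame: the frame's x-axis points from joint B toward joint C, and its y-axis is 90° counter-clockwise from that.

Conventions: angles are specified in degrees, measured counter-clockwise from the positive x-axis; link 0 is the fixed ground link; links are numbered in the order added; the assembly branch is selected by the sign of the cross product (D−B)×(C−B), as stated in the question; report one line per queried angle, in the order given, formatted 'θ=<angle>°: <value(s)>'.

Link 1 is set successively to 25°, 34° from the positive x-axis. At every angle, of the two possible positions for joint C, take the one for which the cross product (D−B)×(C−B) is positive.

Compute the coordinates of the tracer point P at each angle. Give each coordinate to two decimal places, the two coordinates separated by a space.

A=(0,0), D=(7.00,0)
θ=25°: B = A + 2.00·(cos25°, sin25°) = (1.8126, 0.8452)
θ=25°: |BD| = 5.2558
θ=25°: circle(B,3.00) ∩ circle(D,7.00): a=-1.1774, h=2.7593
θ=25°:   candidates: C₊=(1.0943,3.7580) cross=14.502; C₋=(0.2068,-1.6888) cross=-14.502
θ=25°:   branch + wants cross > 0 → take C=(1.0943,3.7580) (cross=14.502)
θ=25°: ex = (C−B)/|BC| = (-0.2395,0.9709); ey = (-0.9709,-0.2395)
θ=25°: P = B + 2.82·ex + 1.75·ey = (-0.5617,3.1642)
θ=34°: B = A + 2.00·(cos34°, sin34°) = (1.6581, 1.1184)
θ=34°: |BD| = 5.4577
θ=34°: circle(B,3.00) ∩ circle(D,7.00): a=-0.9356, h=2.8504
θ=34°:   candidates: C₊=(1.3264,4.1000) cross=15.557; C₋=(0.1582,-1.4798) cross=-15.557
θ=34°:   branch + wants cross > 0 → take C=(1.3264,4.1000) (cross=15.557)
θ=34°: ex = (C−B)/|BC| = (-0.1106,0.9939); ey = (-0.9939,-0.1106)
θ=34°: P = B + 2.82·ex + 1.75·ey = (-0.3930,3.7276)

θ=25°: -0.56 3.16
θ=34°: -0.39 3.73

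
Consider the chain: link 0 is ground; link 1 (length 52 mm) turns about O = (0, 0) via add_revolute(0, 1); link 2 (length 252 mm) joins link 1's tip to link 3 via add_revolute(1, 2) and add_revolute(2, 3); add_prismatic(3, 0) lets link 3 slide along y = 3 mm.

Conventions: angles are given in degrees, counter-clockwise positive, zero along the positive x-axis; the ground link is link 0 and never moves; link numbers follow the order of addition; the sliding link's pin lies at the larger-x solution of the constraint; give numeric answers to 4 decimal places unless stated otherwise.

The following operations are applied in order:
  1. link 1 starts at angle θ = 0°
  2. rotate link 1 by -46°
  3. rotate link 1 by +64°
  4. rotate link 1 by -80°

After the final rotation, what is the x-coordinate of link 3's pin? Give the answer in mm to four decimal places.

geometry: r = 52 mm, L = 252 mm, e = 3 mm; θ starts at 0°
rotate link 1 by -46°: θ ← 0° -46° = -46°
rotate link 1 by +64°: θ ← -46° +64° = 18°
rotate link 1 by -80°: θ ← 18° -80° = -62°
crank pin P = (r cos θ, r sin θ) = (24.412521, -45.913275)
h = r sin θ − e = -45.913275 − 3 = -48.913275
x = r cos θ + √(L² − h²) = 24.412521 + 247.207386 = 271.619907

271.6199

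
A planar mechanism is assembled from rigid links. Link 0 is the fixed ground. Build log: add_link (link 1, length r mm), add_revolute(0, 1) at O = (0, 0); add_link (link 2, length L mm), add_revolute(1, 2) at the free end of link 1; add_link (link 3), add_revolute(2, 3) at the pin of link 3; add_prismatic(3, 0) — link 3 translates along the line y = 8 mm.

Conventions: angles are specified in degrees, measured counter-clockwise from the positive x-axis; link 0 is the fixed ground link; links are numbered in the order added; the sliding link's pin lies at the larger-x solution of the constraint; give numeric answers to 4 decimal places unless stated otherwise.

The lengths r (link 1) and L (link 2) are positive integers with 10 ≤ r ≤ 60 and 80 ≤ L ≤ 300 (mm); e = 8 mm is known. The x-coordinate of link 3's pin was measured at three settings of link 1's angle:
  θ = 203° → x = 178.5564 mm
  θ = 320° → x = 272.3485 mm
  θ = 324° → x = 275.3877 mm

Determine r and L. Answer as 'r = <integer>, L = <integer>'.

constraint per measurement: (x − r cos θ)² + (r sin θ − e)² = L²
subtracting the θ₁ and θ₂ equations cancels the r² and L² terms:
r = (x₁² − x₂²) / (2[(x₁cos θ₁ + e sin θ₁) − (x₂cos θ₂ + e sin θ₂)]) = 57.0000 → r = 57
L² = (x₁ − r cos θ₁)² + (r sin θ₁ − e)² = 54289.0065 → L = 233.0000 → L = 233
check at θ₃=324°: x = 275.3877 (printed 275.3877) ✓

r = 57, L = 233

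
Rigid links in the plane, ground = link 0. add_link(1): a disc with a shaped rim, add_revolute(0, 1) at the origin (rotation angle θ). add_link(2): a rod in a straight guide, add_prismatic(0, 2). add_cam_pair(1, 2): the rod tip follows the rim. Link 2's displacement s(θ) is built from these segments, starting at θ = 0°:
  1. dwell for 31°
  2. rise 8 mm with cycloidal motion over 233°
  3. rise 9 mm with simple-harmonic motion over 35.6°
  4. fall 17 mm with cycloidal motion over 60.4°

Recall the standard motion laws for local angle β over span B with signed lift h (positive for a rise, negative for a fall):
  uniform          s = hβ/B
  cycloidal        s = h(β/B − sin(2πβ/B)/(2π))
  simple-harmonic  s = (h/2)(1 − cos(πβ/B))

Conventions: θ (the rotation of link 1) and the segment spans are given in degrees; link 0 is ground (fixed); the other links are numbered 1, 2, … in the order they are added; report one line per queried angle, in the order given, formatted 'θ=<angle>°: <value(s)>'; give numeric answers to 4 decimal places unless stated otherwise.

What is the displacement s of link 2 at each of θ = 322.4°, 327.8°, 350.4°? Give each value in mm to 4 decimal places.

segment 1 (0° to 31°, dwell): s unchanged at 0.0000
segment 2 (31° to 264°, cycloidal, h = 8) is passed completely: s = 0.0000 + (8) = 8.0000
segment 3 (264° to 299.6°, simple-harmonic, h = 9) is passed completely: s = 8.0000 + (9) = 17.0000
θ = 322.4° falls in segment 4 (299.6° to 360°, cycloidal, h = -17): β = 322.4 − 299.6 = 22.8°, B = 60.4°; Δs = -17·(0.3775 − sin(2π·0.3775)/(2π)) = -4.5341; s = 17.0000 − 4.5341 = 12.4659
θ = 327.8° falls in segment 4 (299.6° to 360°, cycloidal, h = -17): β = 327.8 − 299.6 = 28.2°, B = 60.4°; Δs = -17·(0.4669 − sin(2π·0.4669)/(2π)) = -7.3782; s = 17.0000 − 7.3782 = 9.6218
θ = 350.4° falls in segment 4 (299.6° to 360°, cycloidal, h = -17): β = 350.4 − 299.6 = 50.8°, B = 60.4°; Δs = -17·(0.8411 − sin(2π·0.8411)/(2π)) = -16.5728; s = 17.0000 − 16.5728 = 0.4272

θ=322.4°: 12.4659
θ=327.8°: 9.6218
θ=350.4°: 0.4272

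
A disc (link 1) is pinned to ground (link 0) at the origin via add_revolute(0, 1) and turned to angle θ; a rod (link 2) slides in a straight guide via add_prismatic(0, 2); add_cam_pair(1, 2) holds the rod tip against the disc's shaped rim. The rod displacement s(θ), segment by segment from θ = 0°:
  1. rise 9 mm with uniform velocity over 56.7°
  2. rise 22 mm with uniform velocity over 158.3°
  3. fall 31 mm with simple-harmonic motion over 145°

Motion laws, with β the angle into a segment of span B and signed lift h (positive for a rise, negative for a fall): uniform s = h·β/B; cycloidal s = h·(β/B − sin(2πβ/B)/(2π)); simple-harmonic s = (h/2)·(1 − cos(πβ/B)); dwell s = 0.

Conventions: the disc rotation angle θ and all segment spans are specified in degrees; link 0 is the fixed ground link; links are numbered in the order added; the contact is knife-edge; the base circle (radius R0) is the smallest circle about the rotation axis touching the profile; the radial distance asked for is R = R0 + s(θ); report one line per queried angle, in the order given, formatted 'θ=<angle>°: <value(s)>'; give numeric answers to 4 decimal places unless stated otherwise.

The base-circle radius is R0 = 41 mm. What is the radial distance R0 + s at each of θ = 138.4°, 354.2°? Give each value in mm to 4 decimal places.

segment 1 (0° to 56.7°, uniform, h = 9) is passed completely: s = 0.0000 + (9) = 9.0000
θ = 138.4° falls in segment 2 (56.7° to 215°, uniform, h = 22): β = 138.4 − 56.7 = 81.7°, B = 158.3°; Δs = 22·81.7/158.3 = 11.3544; s = 9.0000 + 11.3544 = 20.3544
segment 2 (56.7° to 215°, uniform, h = 22) is passed completely: s = 9.0000 + (22) = 31.0000
θ = 354.2° falls in segment 3 (215° to 360°, simple-harmonic, h = -31): β = 354.2 − 215 = 139.2°, B = 145°; Δs = -31/2·(1 − cos(π·0.9600)) = -30.8778; s = 31.0000 − 30.8778 = 0.1222
θ=138.4°: R = R0 + s = 41 + 20.3544 = 61.3544
θ=354.2°: R = R0 + s = 41 + 0.1222 = 41.1222

θ=138.4°: 61.3544
θ=354.2°: 41.1222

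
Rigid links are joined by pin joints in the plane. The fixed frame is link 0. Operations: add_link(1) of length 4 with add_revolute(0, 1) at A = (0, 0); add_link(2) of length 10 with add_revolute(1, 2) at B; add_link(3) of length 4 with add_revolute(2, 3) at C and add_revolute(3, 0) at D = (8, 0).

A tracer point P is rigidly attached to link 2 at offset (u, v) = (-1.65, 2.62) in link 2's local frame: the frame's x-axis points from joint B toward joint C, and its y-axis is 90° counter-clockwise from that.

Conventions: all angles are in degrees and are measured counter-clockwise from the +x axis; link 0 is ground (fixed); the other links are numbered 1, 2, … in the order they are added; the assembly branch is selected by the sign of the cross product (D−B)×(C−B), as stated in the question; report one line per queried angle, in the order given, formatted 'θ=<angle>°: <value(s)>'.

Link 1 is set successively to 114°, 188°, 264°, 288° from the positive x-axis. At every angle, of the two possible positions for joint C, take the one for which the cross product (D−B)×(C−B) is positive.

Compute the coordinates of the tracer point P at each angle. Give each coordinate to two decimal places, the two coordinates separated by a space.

A=(0,0), D=(8.00,0)
θ=114°: B = A + 4.00·(cos114°, sin114°) = (-1.6269, 3.6542)
θ=114°: |BD| = 10.2971
θ=114°: circle(B,10.00) ∩ circle(D,4.00): a=9.2274, h=3.8543
θ=114°:   candidates: C₊=(8.3676,3.9831) cross=39.688; C₋=(5.6321,-3.2238) cross=-39.688
θ=114°:   branch + wants cross > 0 → take C=(8.3676,3.9831) (cross=39.688)
θ=114°: ex = (C−B)/|BC| = (0.9995,0.0329); ey = (-0.0329,0.9995)
θ=114°: P = B + -1.65·ex + 2.62·ey = (-3.3622,6.2185)
θ=188°: B = A + 4.00·(cos188°, sin188°) = (-3.9611, -0.5567)
θ=188°: |BD| = 11.9740
θ=188°: circle(B,10.00) ∩ circle(D,4.00): a=9.4946, h=3.1389
θ=188°:   candidates: C₊=(5.3773,3.0202) cross=37.585; C₋=(5.6692,-3.2507) cross=-37.585
θ=188°:   branch + wants cross > 0 → take C=(5.3773,3.0202) (cross=37.585)
θ=188°: ex = (C−B)/|BC| = (0.9338,0.3577); ey = (-0.3577,0.9338)
θ=188°: P = B + -1.65·ex + 2.62·ey = (-6.4391,1.2998)
θ=264°: B = A + 4.00·(cos264°, sin264°) = (-0.4181, -3.9781)
θ=264°: |BD| = 9.3107
θ=264°: circle(B,10.00) ∩ circle(D,4.00): a=9.1663, h=3.9974
θ=264°:   candidates: C₊=(6.1615,3.5524) cross=37.219; C₋=(9.5773,-3.6759) cross=-37.219
θ=264°:   branch + wants cross > 0 → take C=(6.1615,3.5524) (cross=37.219)
θ=264°: ex = (C−B)/|BC| = (0.6580,0.7531); ey = (-0.7531,0.6580)
θ=264°: P = B + -1.65·ex + 2.62·ey = (-3.4767,-3.4968)
θ=288°: B = A + 4.00·(cos288°, sin288°) = (1.2361, -3.8042)
θ=288°: |BD| = 7.7603
θ=288°: circle(B,10.00) ∩ circle(D,4.00): a=9.2923, h=3.6950
θ=288°:   candidates: C₊=(7.5239,3.9716) cross=28.675; C₋=(11.1466,-2.4696) cross=-28.675
θ=288°:   branch + wants cross > 0 → take C=(7.5239,3.9716) (cross=28.675)
θ=288°: ex = (C−B)/|BC| = (0.6288,0.7776); ey = (-0.7776,0.6288)
θ=288°: P = B + -1.65·ex + 2.62·ey = (-1.8387,-3.4398)

θ=114°: -3.36 6.22
θ=188°: -6.44 1.30
θ=264°: -3.48 -3.50
θ=288°: -1.84 -3.44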